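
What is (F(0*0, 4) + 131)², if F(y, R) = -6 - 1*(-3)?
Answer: 16384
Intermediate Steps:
F(y, R) = -3 (F(y, R) = -6 + 3 = -3)
(F(0*0, 4) + 131)² = (-3 + 131)² = 128² = 16384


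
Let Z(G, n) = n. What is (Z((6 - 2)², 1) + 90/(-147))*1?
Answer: 19/49 ≈ 0.38775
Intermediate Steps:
(Z((6 - 2)², 1) + 90/(-147))*1 = (1 + 90/(-147))*1 = (1 + 90*(-1/147))*1 = (1 - 30/49)*1 = (19/49)*1 = 19/49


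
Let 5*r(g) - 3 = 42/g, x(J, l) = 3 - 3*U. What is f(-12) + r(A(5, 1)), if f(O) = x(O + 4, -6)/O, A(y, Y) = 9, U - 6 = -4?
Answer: 107/60 ≈ 1.7833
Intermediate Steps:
U = 2 (U = 6 - 4 = 2)
x(J, l) = -3 (x(J, l) = 3 - 3*2 = 3 - 6 = -3)
f(O) = -3/O
r(g) = 3/5 + 42/(5*g) (r(g) = 3/5 + (42/g)/5 = 3/5 + 42/(5*g))
f(-12) + r(A(5, 1)) = -3/(-12) + (3/5)*(14 + 9)/9 = -3*(-1/12) + (3/5)*(1/9)*23 = 1/4 + 23/15 = 107/60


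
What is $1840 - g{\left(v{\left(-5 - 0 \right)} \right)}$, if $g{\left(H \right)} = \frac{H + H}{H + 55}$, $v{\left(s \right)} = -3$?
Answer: $\frac{47843}{26} \approx 1840.1$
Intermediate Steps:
$g{\left(H \right)} = \frac{2 H}{55 + H}$
$1840 - g{\left(v{\left(-5 - 0 \right)} \right)} = 1840 - 2 \left(-3\right) \frac{1}{55 - 3} = 1840 - 2 \left(-3\right) \frac{1}{52} = 1840 - - \frac{3}{26} = 1840 + \frac{3}{26} = \frac{47843}{26}$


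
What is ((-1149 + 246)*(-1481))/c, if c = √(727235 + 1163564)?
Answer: 1337343*√1890799/1890799 ≈ 972.57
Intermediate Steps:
c = √1890799 ≈ 1375.1
((-1149 + 246)*(-1481))/c = ((-1149 + 246)*(-1481))/(√1890799) = (-903*(-1481))*(√1890799/1890799) = 1337343*(√1890799/1890799) = 1337343*√1890799/1890799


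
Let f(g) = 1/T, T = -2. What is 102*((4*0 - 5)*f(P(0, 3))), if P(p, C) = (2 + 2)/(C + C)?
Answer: 255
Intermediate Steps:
P(p, C) = 2/C (P(p, C) = 4/((2*C)) = 4*(1/(2*C)) = 2/C)
f(g) = -½ (f(g) = 1/(-2) = -½)
102*((4*0 - 5)*f(P(0, 3))) = 102*((4*0 - 5)*(-½)) = 102*((0 - 5)*(-½)) = 102*(-5*(-½)) = 102*(5/2) = 255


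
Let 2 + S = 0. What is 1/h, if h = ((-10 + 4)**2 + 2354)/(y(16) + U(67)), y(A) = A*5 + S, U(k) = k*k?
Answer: 4567/2390 ≈ 1.9109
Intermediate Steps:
S = -2 (S = -2 + 0 = -2)
U(k) = k**2
y(A) = -2 + 5*A (y(A) = A*5 - 2 = 5*A - 2 = -2 + 5*A)
h = 2390/4567 (h = ((-10 + 4)**2 + 2354)/((-2 + 5*16) + 67**2) = ((-6)**2 + 2354)/((-2 + 80) + 4489) = (36 + 2354)/(78 + 4489) = 2390/4567 ≈ 0.52332)
1/h = 1/(2390/4567) = 4567/2390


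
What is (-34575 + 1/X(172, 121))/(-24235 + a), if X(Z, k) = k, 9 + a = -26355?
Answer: 4183574/6122479 ≈ 0.68331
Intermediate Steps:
a = -26364 (a = -9 - 26355 = -26364)
(-34575 + 1/X(172, 121))/(-24235 + a) = (-34575 + 1/121)/(-24235 - 26364) = (-34575 + 1/121)/(-50599) = -4183574/121*(-1/50599) = 4183574/6122479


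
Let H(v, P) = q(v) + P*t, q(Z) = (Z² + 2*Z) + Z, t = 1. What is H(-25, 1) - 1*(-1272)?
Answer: 1823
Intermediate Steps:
q(Z) = Z² + 3*Z
H(v, P) = P + v*(3 + v) (H(v, P) = v*(3 + v) + P*1 = v*(3 + v) + P = P + v*(3 + v))
H(-25, 1) - 1*(-1272) = (1 - 25*(3 - 25)) - 1*(-1272) = (1 - 25*(-22)) + 1272 = (1 + 550) + 1272 = 551 + 1272 = 1823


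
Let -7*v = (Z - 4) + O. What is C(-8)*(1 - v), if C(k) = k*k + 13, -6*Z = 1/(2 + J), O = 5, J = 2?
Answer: 2101/24 ≈ 87.542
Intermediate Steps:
Z = -1/24 (Z = -1/(6*(2 + 2)) = -⅙/4 = -⅙*¼ = -1/24 ≈ -0.041667)
C(k) = 13 + k² (C(k) = k² + 13 = 13 + k²)
v = -23/168 (v = -((-1/24 - 4) + 5)/7 = -(-97/24 + 5)/7 = -⅐*23/24 = -23/168 ≈ -0.13690)
C(-8)*(1 - v) = (13 + (-8)²)*(1 - 1*(-23/168)) = (13 + 64)*(1 + 23/168) = 77*(191/168) = 2101/24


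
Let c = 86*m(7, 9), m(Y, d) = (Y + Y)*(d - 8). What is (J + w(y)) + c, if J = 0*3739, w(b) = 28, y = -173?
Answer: 1232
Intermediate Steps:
m(Y, d) = 2*Y*(-8 + d) (m(Y, d) = (2*Y)*(-8 + d) = 2*Y*(-8 + d))
c = 1204 (c = 86*(2*7*(-8 + 9)) = 86*(2*7*1) = 86*14 = 1204)
J = 0
(J + w(y)) + c = (0 + 28) + 1204 = 28 + 1204 = 1232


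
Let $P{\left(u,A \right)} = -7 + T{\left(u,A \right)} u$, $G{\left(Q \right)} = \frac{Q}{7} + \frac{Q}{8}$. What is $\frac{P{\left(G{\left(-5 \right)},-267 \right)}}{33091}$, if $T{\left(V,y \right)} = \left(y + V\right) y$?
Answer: $- \frac{300937627}{103773376} \approx -2.8999$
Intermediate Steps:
$G{\left(Q \right)} = \frac{15 Q}{56}$ ($G{\left(Q \right)} = Q \frac{1}{7} + Q \frac{1}{8} = \frac{Q}{7} + \frac{Q}{8} = \frac{15 Q}{56}$)
$T{\left(V,y \right)} = y \left(V + y\right)$ ($T{\left(V,y \right)} = \left(V + y\right) y = y \left(V + y\right)$)
$P{\left(u,A \right)} = -7 + A u \left(A + u\right)$ ($P{\left(u,A \right)} = -7 + A \left(u + A\right) u = -7 + A \left(A + u\right) u = -7 + A u \left(A + u\right)$)
$\frac{P{\left(G{\left(-5 \right)},-267 \right)}}{33091} = \frac{-7 - 267 \cdot \frac{15}{56} \left(-5\right) \left(-267 + \frac{15}{56} \left(-5\right)\right)}{33091} = \left(-7 - - \frac{20025 \left(-267 - \frac{75}{56}\right)}{56}\right) \frac{1}{33091} = \left(-7 - \left(- \frac{20025}{56}\right) \left(- \frac{15027}{56}\right)\right) \frac{1}{33091} = \left(-7 - \frac{300915675}{3136}\right) \frac{1}{33091} = \left(- \frac{300937627}{3136}\right) \frac{1}{33091} = - \frac{300937627}{103773376}$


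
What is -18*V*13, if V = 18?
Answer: -4212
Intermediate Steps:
-18*V*13 = -18*18*13 = -324*13 = -4212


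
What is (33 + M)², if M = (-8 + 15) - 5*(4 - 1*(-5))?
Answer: 25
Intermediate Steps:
M = -38 (M = 7 - 5*(4 + 5) = 7 - 5*9 = 7 - 45 = -38)
(33 + M)² = (33 - 38)² = (-5)² = 25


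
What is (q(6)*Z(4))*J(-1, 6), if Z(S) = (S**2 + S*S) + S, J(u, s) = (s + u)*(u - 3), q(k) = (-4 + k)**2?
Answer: -2880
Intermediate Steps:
J(u, s) = (-3 + u)*(s + u) (J(u, s) = (s + u)*(-3 + u) = (-3 + u)*(s + u))
Z(S) = S + 2*S**2 (Z(S) = (S**2 + S**2) + S = 2*S**2 + S = S + 2*S**2)
(q(6)*Z(4))*J(-1, 6) = ((-4 + 6)**2*(4*(1 + 2*4)))*((-1)**2 - 3*6 - 3*(-1) + 6*(-1)) = (2**2*(4*(1 + 8)))*(1 - 18 + 3 - 6) = (4*(4*9))*(-20) = (4*36)*(-20) = 144*(-20) = -2880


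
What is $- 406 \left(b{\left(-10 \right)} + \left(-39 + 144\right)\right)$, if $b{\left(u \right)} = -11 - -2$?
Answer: $-38976$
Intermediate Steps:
$b{\left(u \right)} = -9$ ($b{\left(u \right)} = -11 + 2 = -9$)
$- 406 \left(b{\left(-10 \right)} + \left(-39 + 144\right)\right) = - 406 \left(-9 + \left(-39 + 144\right)\right) = - 406 \left(-9 + 105\right) = \left(-406\right) 96 = -38976$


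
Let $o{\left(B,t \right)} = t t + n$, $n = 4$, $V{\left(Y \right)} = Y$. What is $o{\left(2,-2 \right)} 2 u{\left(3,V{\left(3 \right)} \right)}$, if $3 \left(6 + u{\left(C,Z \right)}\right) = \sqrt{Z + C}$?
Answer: $-96 + \frac{16 \sqrt{6}}{3} \approx -82.936$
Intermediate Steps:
$u{\left(C,Z \right)} = -6 + \frac{\sqrt{C + Z}}{3}$ ($u{\left(C,Z \right)} = -6 + \frac{\sqrt{Z + C}}{3} = -6 + \frac{\sqrt{C + Z}}{3}$)
$o{\left(B,t \right)} = 4 + t^{2}$ ($o{\left(B,t \right)} = t t + 4 = t^{2} + 4 = 4 + t^{2}$)
$o{\left(2,-2 \right)} 2 u{\left(3,V{\left(3 \right)} \right)} = \left(4 + \left(-2\right)^{2}\right) 2 \left(-6 + \frac{\sqrt{3 + 3}}{3}\right) = \left(4 + 4\right) 2 \left(-6 + \frac{\sqrt{6}}{3}\right) = 8 \cdot 2 \left(-6 + \frac{\sqrt{6}}{3}\right) = 16 \left(-6 + \frac{\sqrt{6}}{3}\right) = -96 + \frac{16 \sqrt{6}}{3}$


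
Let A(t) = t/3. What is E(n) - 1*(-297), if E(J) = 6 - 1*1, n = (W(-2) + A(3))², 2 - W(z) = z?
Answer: 302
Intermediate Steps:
W(z) = 2 - z
A(t) = t/3 (A(t) = t*(⅓) = t/3)
n = 25 (n = ((2 - 1*(-2)) + (⅓)*3)² = ((2 + 2) + 1)² = (4 + 1)² = 5² = 25)
E(J) = 5 (E(J) = 6 - 1 = 5)
E(n) - 1*(-297) = 5 - 1*(-297) = 5 + 297 = 302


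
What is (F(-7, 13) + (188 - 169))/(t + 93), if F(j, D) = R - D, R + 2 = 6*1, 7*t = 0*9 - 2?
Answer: 70/649 ≈ 0.10786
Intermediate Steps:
t = -2/7 (t = (0*9 - 2)/7 = (0 - 2)/7 = (1/7)*(-2) = -2/7 ≈ -0.28571)
R = 4 (R = -2 + 6*1 = -2 + 6 = 4)
F(j, D) = 4 - D
(F(-7, 13) + (188 - 169))/(t + 93) = ((4 - 1*13) + (188 - 169))/(-2/7 + 93) = ((4 - 13) + 19)/(649/7) = (-9 + 19)*(7/649) = 10*(7/649) = 70/649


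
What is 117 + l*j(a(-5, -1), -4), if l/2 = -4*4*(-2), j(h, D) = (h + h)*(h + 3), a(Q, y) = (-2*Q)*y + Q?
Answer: 23157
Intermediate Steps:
a(Q, y) = Q - 2*Q*y (a(Q, y) = -2*Q*y + Q = Q - 2*Q*y)
j(h, D) = 2*h*(3 + h) (j(h, D) = (2*h)*(3 + h) = 2*h*(3 + h))
l = 64 (l = 2*(-4*4*(-2)) = 2*(-16*(-2)) = 2*32 = 64)
117 + l*j(a(-5, -1), -4) = 117 + 64*(2*(-5*(1 - 2*(-1)))*(3 - 5*(1 - 2*(-1)))) = 117 + 64*(2*(-5*(1 + 2))*(3 - 5*(1 + 2))) = 117 + 64*(2*(-5*3)*(3 - 5*3)) = 117 + 64*(2*(-15)*(3 - 15)) = 117 + 64*(2*(-15)*(-12)) = 117 + 64*360 = 117 + 23040 = 23157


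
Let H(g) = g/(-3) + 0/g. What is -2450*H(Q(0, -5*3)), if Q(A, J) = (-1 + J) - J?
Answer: -2450/3 ≈ -816.67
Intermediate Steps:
Q(A, J) = -1
H(g) = -g/3 (H(g) = g*(-⅓) + 0 = -g/3 + 0 = -g/3)
-2450*H(Q(0, -5*3)) = -(-2450)*(-1)/3 = -2450*⅓ = -2450/3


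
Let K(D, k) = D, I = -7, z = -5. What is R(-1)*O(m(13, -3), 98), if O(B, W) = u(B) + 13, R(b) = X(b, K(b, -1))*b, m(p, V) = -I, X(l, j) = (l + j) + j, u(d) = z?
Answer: 24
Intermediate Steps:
u(d) = -5
X(l, j) = l + 2*j (X(l, j) = (j + l) + j = l + 2*j)
m(p, V) = 7 (m(p, V) = -1*(-7) = 7)
R(b) = 3*b**2 (R(b) = (b + 2*b)*b = (3*b)*b = 3*b**2)
O(B, W) = 8 (O(B, W) = -5 + 13 = 8)
R(-1)*O(m(13, -3), 98) = (3*(-1)**2)*8 = (3*1)*8 = 3*8 = 24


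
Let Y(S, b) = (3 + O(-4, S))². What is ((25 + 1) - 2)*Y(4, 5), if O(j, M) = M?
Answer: 1176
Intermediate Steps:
Y(S, b) = (3 + S)²
((25 + 1) - 2)*Y(4, 5) = ((25 + 1) - 2)*(3 + 4)² = (26 - 2)*7² = 24*49 = 1176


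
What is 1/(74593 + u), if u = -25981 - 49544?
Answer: -1/932 ≈ -0.0010730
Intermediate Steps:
u = -75525
1/(74593 + u) = 1/(74593 - 75525) = 1/(-932) = -1/932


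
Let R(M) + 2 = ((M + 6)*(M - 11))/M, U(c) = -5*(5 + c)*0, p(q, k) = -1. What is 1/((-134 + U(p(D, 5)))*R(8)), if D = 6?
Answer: 2/1943 ≈ 0.0010293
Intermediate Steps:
U(c) = 0 (U(c) = (-25 - 5*c)*0 = 0)
R(M) = -2 + (-11 + M)*(6 + M)/M (R(M) = -2 + ((M + 6)*(M - 11))/M = -2 + ((6 + M)*(-11 + M))/M = -2 + ((-11 + M)*(6 + M))/M = -2 + (-11 + M)*(6 + M)/M)
1/((-134 + U(p(D, 5)))*R(8)) = 1/((-134 + 0)*(-7 + 8 - 66/8)) = 1/(-134*(-7 + 8 - 66*⅛)) = 1/(-134*(-7 + 8 - 33/4)) = 1/(-134*(-29/4)) = 1/(1943/2) = 2/1943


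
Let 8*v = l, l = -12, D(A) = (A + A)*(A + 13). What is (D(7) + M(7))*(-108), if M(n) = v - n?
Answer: -29322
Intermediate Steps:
D(A) = 2*A*(13 + A) (D(A) = (2*A)*(13 + A) = 2*A*(13 + A))
v = -3/2 (v = (⅛)*(-12) = -3/2 ≈ -1.5000)
M(n) = -3/2 - n
(D(7) + M(7))*(-108) = (2*7*(13 + 7) + (-3/2 - 1*7))*(-108) = (2*7*20 + (-3/2 - 7))*(-108) = (280 - 17/2)*(-108) = (543/2)*(-108) = -29322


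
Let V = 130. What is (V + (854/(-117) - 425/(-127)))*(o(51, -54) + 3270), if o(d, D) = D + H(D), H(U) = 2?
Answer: 6027111266/14859 ≈ 4.0562e+5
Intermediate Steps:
o(d, D) = 2 + D (o(d, D) = D + 2 = 2 + D)
(V + (854/(-117) - 425/(-127)))*(o(51, -54) + 3270) = (130 + (854/(-117) - 425/(-127)))*((2 - 54) + 3270) = (130 + (854*(-1/117) - 425*(-1/127)))*(-52 + 3270) = (130 + (-854/117 + 425/127))*3218 = (130 - 58733/14859)*3218 = (1872937/14859)*3218 = 6027111266/14859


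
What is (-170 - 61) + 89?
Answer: -142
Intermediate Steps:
(-170 - 61) + 89 = -231 + 89 = -142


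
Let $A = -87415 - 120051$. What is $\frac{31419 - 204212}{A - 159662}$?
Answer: $\frac{172793}{367128} \approx 0.47066$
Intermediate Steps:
$A = -207466$ ($A = -87415 - 120051 = -207466$)
$\frac{31419 - 204212}{A - 159662} = \frac{31419 - 204212}{-207466 - 159662} = - \frac{172793}{-367128} = \left(-172793\right) \left(- \frac{1}{367128}\right) = \frac{172793}{367128}$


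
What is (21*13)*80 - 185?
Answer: 21655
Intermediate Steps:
(21*13)*80 - 185 = 273*80 - 185 = 21840 - 185 = 21655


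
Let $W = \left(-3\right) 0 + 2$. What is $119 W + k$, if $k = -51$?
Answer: $187$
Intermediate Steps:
$W = 2$ ($W = 0 + 2 = 2$)
$119 W + k = 119 \cdot 2 - 51 = 238 - 51 = 187$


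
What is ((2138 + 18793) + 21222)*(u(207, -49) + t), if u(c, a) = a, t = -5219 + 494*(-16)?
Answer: -555239316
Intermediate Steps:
t = -13123 (t = -5219 - 7904 = -13123)
((2138 + 18793) + 21222)*(u(207, -49) + t) = ((2138 + 18793) + 21222)*(-49 - 13123) = (20931 + 21222)*(-13172) = 42153*(-13172) = -555239316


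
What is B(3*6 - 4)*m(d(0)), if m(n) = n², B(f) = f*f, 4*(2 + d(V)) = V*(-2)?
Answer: 784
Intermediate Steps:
d(V) = -2 - V/2 (d(V) = -2 + (V*(-2))/4 = -2 + (-2*V)/4 = -2 - V/2)
B(f) = f²
B(3*6 - 4)*m(d(0)) = (3*6 - 4)²*(-2 - ½*0)² = (18 - 4)²*(-2 + 0)² = 14²*(-2)² = 196*4 = 784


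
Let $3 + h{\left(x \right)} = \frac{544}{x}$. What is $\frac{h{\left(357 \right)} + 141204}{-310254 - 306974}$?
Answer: $- \frac{2965253}{12961788} \approx -0.22877$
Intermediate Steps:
$h{\left(x \right)} = -3 + \frac{544}{x}$
$\frac{h{\left(357 \right)} + 141204}{-310254 - 306974} = \frac{\left(-3 + \frac{544}{357}\right) + 141204}{-310254 - 306974} = \frac{\left(-3 + 544 \cdot \frac{1}{357}\right) + 141204}{-617228} = \left(\left(-3 + \frac{32}{21}\right) + 141204\right) \left(- \frac{1}{617228}\right) = \left(- \frac{31}{21} + 141204\right) \left(- \frac{1}{617228}\right) = \frac{2965253}{21} \left(- \frac{1}{617228}\right) = - \frac{2965253}{12961788}$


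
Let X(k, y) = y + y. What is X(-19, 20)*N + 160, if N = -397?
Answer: -15720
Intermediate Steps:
X(k, y) = 2*y
X(-19, 20)*N + 160 = (2*20)*(-397) + 160 = 40*(-397) + 160 = -15880 + 160 = -15720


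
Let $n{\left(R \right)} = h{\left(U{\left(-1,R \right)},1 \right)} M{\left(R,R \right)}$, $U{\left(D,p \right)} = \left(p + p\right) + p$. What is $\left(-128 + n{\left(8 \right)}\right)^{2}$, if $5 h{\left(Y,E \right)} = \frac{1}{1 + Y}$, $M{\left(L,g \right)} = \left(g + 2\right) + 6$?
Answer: $\frac{255488256}{15625} \approx 16351.0$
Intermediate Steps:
$U{\left(D,p \right)} = 3 p$ ($U{\left(D,p \right)} = 2 p + p = 3 p$)
$M{\left(L,g \right)} = 8 + g$ ($M{\left(L,g \right)} = \left(2 + g\right) + 6 = 8 + g$)
$h{\left(Y,E \right)} = \frac{1}{5 \left(1 + Y\right)}$
$n{\left(R \right)} = \frac{8 + R}{5 \left(1 + 3 R\right)}$ ($n{\left(R \right)} = \frac{1}{5 \left(1 + 3 R\right)} \left(8 + R\right) = \frac{8 + R}{5 \left(1 + 3 R\right)}$)
$\left(-128 + n{\left(8 \right)}\right)^{2} = \left(-128 + \frac{8 + 8}{5 \left(1 + 3 \cdot 8\right)}\right)^{2} = \left(-128 + \frac{1}{5} \frac{1}{1 + 24} \cdot 16\right)^{2} = \left(-128 + \frac{1}{5} \cdot \frac{1}{25} \cdot 16\right)^{2} = \left(-128 + \frac{16}{125}\right)^{2} = \left(- \frac{15984}{125}\right)^{2} = \frac{255488256}{15625}$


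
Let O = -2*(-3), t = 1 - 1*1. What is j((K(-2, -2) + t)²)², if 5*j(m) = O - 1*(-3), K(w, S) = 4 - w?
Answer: 81/25 ≈ 3.2400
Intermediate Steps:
t = 0 (t = 1 - 1 = 0)
O = 6
j(m) = 9/5 (j(m) = (6 - 1*(-3))/5 = (6 + 3)/5 = (⅕)*9 = 9/5)
j((K(-2, -2) + t)²)² = (9/5)² = 81/25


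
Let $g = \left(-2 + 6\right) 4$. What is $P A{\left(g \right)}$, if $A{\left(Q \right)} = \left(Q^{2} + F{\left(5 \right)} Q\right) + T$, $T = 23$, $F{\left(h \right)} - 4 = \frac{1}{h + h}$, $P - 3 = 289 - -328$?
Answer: $213652$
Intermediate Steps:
$P = 620$ ($P = 3 + \left(289 - -328\right) = 3 + \left(289 + 328\right) = 3 + 617 = 620$)
$F{\left(h \right)} = 4 + \frac{1}{2 h}$ ($F{\left(h \right)} = 4 + \frac{1}{h + h} = 4 + \frac{1}{2 h}$)
$g = 16$ ($g = 4 \cdot 4 = 16$)
$A{\left(Q \right)} = 23 + Q^{2} + \frac{41 Q}{10}$ ($A{\left(Q \right)} = \left(Q^{2} + \left(4 + \frac{1}{2 \cdot 5}\right) Q\right) + 23 = \left(Q^{2} + \left(4 + \frac{1}{2} \cdot \frac{1}{5}\right) Q\right) + 23 = \left(Q^{2} + \left(4 + \frac{1}{10}\right) Q\right) + 23 = \left(Q^{2} + \frac{41 Q}{10}\right) + 23 = 23 + Q^{2} + \frac{41 Q}{10}$)
$P A{\left(g \right)} = 620 \left(23 + 16^{2} + \frac{41}{10} \cdot 16\right) = 620 \left(23 + 256 + \frac{328}{5}\right) = 620 \cdot \frac{1723}{5} = 213652$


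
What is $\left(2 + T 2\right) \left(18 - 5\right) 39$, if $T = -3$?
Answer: $-2028$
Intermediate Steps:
$\left(2 + T 2\right) \left(18 - 5\right) 39 = \left(2 - 6\right) \left(18 - 5\right) 39 = \left(2 - 6\right) 13 \cdot 39 = \left(-4\right) 13 \cdot 39 = \left(-52\right) 39 = -2028$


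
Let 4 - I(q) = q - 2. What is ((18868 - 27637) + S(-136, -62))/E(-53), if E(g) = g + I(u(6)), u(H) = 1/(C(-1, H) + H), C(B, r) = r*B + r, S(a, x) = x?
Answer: 52986/283 ≈ 187.23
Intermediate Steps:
C(B, r) = r + B*r (C(B, r) = B*r + r = r + B*r)
u(H) = 1/H (u(H) = 1/(H*(1 - 1) + H) = 1/(H*0 + H) = 1/(0 + H) = 1/H)
I(q) = 6 - q (I(q) = 4 - (q - 2) = 4 - (-2 + q) = 4 + (2 - q) = 6 - q)
E(g) = 35/6 + g (E(g) = g + (6 - 1/6) = g + (6 - 1*⅙) = g + (6 - ⅙) = g + 35/6 = 35/6 + g)
((18868 - 27637) + S(-136, -62))/E(-53) = ((18868 - 27637) - 62)/(35/6 - 53) = (-8769 - 62)/(-283/6) = -8831*(-6/283) = 52986/283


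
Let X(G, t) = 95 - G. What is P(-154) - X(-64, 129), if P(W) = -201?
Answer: -360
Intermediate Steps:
P(-154) - X(-64, 129) = -201 - (95 - 1*(-64)) = -201 - (95 + 64) = -201 - 1*159 = -201 - 159 = -360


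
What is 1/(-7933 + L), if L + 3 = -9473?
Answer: -1/17409 ≈ -5.7442e-5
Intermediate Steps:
L = -9476 (L = -3 - 9473 = -9476)
1/(-7933 + L) = 1/(-7933 - 9476) = 1/(-17409) = -1/17409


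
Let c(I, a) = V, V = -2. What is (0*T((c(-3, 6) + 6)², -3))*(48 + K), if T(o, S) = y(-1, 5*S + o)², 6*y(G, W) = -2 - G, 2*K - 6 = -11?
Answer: 0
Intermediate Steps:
K = -5/2 (K = 3 + (½)*(-11) = 3 - 11/2 = -5/2 ≈ -2.5000)
c(I, a) = -2
y(G, W) = -⅓ - G/6 (y(G, W) = (-2 - G)/6 = -⅓ - G/6)
T(o, S) = 1/36 (T(o, S) = (-⅓ - ⅙*(-1))² = (-⅓ + ⅙)² = (-⅙)² = 1/36)
(0*T((c(-3, 6) + 6)², -3))*(48 + K) = (0*(1/36))*(48 - 5/2) = 0*(91/2) = 0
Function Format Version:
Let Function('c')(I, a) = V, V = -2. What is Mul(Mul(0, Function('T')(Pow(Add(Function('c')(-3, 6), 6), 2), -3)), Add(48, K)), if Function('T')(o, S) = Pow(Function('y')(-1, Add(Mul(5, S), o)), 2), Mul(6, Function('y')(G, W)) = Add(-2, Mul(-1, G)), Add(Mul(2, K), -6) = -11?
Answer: 0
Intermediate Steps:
K = Rational(-5, 2) (K = Add(3, Mul(Rational(1, 2), -11)) = Add(3, Rational(-11, 2)) = Rational(-5, 2) ≈ -2.5000)
Function('c')(I, a) = -2
Function('y')(G, W) = Add(Rational(-1, 3), Mul(Rational(-1, 6), G)) (Function('y')(G, W) = Mul(Rational(1, 6), Add(-2, Mul(-1, G))) = Add(Rational(-1, 3), Mul(Rational(-1, 6), G)))
Function('T')(o, S) = Rational(1, 36) (Function('T')(o, S) = Pow(Add(Rational(-1, 3), Mul(Rational(-1, 6), -1)), 2) = Pow(Add(Rational(-1, 3), Rational(1, 6)), 2) = Pow(Rational(-1, 6), 2) = Rational(1, 36))
Mul(Mul(0, Function('T')(Pow(Add(Function('c')(-3, 6), 6), 2), -3)), Add(48, K)) = Mul(Mul(0, Rational(1, 36)), Add(48, Rational(-5, 2))) = Mul(0, Rational(91, 2)) = 0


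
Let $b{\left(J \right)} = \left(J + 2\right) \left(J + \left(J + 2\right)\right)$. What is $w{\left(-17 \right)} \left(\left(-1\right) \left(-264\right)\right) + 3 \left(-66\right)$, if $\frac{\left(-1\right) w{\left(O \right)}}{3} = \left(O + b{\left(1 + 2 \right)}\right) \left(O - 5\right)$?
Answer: $400554$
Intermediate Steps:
$b{\left(J \right)} = \left(2 + J\right) \left(2 + 2 J\right)$ ($b{\left(J \right)} = \left(2 + J\right) \left(J + \left(2 + J\right)\right) = \left(2 + J\right) \left(2 + 2 J\right)$)
$w{\left(O \right)} = - 3 \left(-5 + O\right) \left(40 + O\right)$ ($w{\left(O \right)} = - 3 \left(O + \left(4 + 2 \left(1 + 2\right)^{2} + 6 \left(1 + 2\right)\right)\right) \left(O - 5\right) = - 3 \left(O + \left(4 + 2 \cdot 3^{2} + 6 \cdot 3\right)\right) \left(-5 + O\right) = - 3 \left(O + \left(4 + 2 \cdot 9 + 18\right)\right) \left(-5 + O\right) = - 3 \left(O + \left(4 + 18 + 18\right)\right) \left(-5 + O\right) = - 3 \left(O + 40\right) \left(-5 + O\right) = - 3 \left(40 + O\right) \left(-5 + O\right) = - 3 \left(-5 + O\right) \left(40 + O\right)$)
$w{\left(-17 \right)} \left(\left(-1\right) \left(-264\right)\right) + 3 \left(-66\right) = \left(600 - -1785 - 3 \left(-17\right)^{2}\right) \left(\left(-1\right) \left(-264\right)\right) + 3 \left(-66\right) = \left(600 + 1785 - 867\right) 264 - 198 = 1518 \cdot 264 - 198 = 400752 - 198 = 400554$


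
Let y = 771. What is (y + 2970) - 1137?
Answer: 2604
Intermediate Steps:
(y + 2970) - 1137 = (771 + 2970) - 1137 = 3741 - 1137 = 2604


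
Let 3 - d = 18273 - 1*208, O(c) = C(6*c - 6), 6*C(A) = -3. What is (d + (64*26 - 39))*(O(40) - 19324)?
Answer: 635273613/2 ≈ 3.1764e+8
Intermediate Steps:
C(A) = -½ (C(A) = (⅙)*(-3) = -½)
O(c) = -½
d = -18062 (d = 3 - (18273 - 1*208) = 3 - (18273 - 208) = 3 - 1*18065 = 3 - 18065 = -18062)
(d + (64*26 - 39))*(O(40) - 19324) = (-18062 + (64*26 - 39))*(-½ - 19324) = (-18062 + (1664 - 39))*(-38649/2) = (-18062 + 1625)*(-38649/2) = -16437*(-38649/2) = 635273613/2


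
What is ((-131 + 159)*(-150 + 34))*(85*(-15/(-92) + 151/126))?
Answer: -77805260/207 ≈ -3.7587e+5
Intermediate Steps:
((-131 + 159)*(-150 + 34))*(85*(-15/(-92) + 151/126)) = (28*(-116))*(85*(-15*(-1/92) + 151*(1/126))) = -276080*(15/92 + 151/126) = -276080*7891/5796 = -3248*670735/5796 = -77805260/207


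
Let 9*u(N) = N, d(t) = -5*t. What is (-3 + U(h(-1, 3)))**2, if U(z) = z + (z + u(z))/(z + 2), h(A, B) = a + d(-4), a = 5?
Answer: 31315216/59049 ≈ 530.33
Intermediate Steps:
u(N) = N/9
h(A, B) = 25 (h(A, B) = 5 - 5*(-4) = 5 + 20 = 25)
U(z) = z + 10*z/(9*(2 + z)) (U(z) = z + (z + z/9)/(z + 2) = z + (10*z/9)/(2 + z) = z + 10*z/(9*(2 + z)))
(-3 + U(h(-1, 3)))**2 = (-3 + (1/9)*25*(28 + 9*25)/(2 + 25))**2 = (-3 + (1/9)*25*(28 + 225)/27)**2 = (-3 + (1/9)*25*(1/27)*253)**2 = (-3 + 6325/243)**2 = (5596/243)**2 = 31315216/59049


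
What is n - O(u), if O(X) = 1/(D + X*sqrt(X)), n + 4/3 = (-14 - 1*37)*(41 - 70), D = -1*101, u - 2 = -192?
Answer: 30451168336/20607603 - 190*I*sqrt(190)/6869201 ≈ 1477.7 - 0.00038126*I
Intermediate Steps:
u = -190 (u = 2 - 192 = -190)
D = -101
n = 4433/3 (n = -4/3 + (-14 - 1*37)*(41 - 70) = -4/3 + (-14 - 37)*(-29) = -4/3 - 51*(-29) = -4/3 + 1479 = 4433/3 ≈ 1477.7)
O(X) = 1/(-101 + X**(3/2)) (O(X) = 1/(-101 + X*sqrt(X)) = 1/(-101 + X**(3/2)))
n - O(u) = 4433/3 - 1/(-101 + (-190)**(3/2)) = 4433/3 - 1/(-101 - 190*I*sqrt(190))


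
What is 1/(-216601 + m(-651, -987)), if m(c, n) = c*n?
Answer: 1/425936 ≈ 2.3478e-6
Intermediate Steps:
1/(-216601 + m(-651, -987)) = 1/(-216601 - 651*(-987)) = 1/(-216601 + 642537) = 1/425936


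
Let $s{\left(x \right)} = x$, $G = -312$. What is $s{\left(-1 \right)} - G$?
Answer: $311$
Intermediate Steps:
$s{\left(-1 \right)} - G = -1 - -312 = -1 + 312 = 311$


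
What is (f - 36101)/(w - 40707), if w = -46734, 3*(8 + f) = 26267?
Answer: 82060/262323 ≈ 0.31282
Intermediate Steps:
f = 26243/3 (f = -8 + (1/3)*26267 = -8 + 26267/3 = 26243/3 ≈ 8747.7)
(f - 36101)/(w - 40707) = (26243/3 - 36101)/(-46734 - 40707) = -82060/3/(-87441) = -82060/3*(-1/87441) = 82060/262323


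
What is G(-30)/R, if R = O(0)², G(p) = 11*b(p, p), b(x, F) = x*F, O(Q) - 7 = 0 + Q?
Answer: 9900/49 ≈ 202.04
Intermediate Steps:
O(Q) = 7 + Q (O(Q) = 7 + (0 + Q) = 7 + Q)
b(x, F) = F*x
G(p) = 11*p² (G(p) = 11*(p*p) = 11*p²)
R = 49 (R = (7 + 0)² = 7² = 49)
G(-30)/R = (11*(-30)²)/49 = (11*900)*(1/49) = 9900*(1/49) = 9900/49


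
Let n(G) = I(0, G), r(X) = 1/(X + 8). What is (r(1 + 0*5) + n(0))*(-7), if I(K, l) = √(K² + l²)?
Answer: -7/9 ≈ -0.77778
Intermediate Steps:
r(X) = 1/(8 + X)
n(G) = √(G²) (n(G) = √(0² + G²) = √(0 + G²) = √(G²))
(r(1 + 0*5) + n(0))*(-7) = (1/(8 + (1 + 0*5)) + √(0²))*(-7) = (1/(8 + (1 + 0)) + √0)*(-7) = (1/(8 + 1) + 0)*(-7) = (1/9 + 0)*(-7) = (⅑ + 0)*(-7) = (⅑)*(-7) = -7/9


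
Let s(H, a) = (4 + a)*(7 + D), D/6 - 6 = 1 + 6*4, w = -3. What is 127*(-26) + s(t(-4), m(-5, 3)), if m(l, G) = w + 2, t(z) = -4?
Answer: -2723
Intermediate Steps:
D = 186 (D = 36 + 6*(1 + 6*4) = 36 + 6*(1 + 24) = 36 + 6*25 = 36 + 150 = 186)
m(l, G) = -1 (m(l, G) = -3 + 2 = -1)
s(H, a) = 772 + 193*a (s(H, a) = (4 + a)*(7 + 186) = (4 + a)*193 = 772 + 193*a)
127*(-26) + s(t(-4), m(-5, 3)) = 127*(-26) + (772 + 193*(-1)) = -3302 + (772 - 193) = -3302 + 579 = -2723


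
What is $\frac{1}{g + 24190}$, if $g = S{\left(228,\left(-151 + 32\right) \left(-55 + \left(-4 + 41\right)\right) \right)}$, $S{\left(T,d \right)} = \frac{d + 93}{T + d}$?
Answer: $\frac{158}{3822169} \approx 4.1338 \cdot 10^{-5}$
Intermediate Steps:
$S{\left(T,d \right)} = \frac{93 + d}{T + d}$
$g = \frac{149}{158}$ ($g = \frac{93 + \left(-151 + 32\right) \left(-55 + \left(-4 + 41\right)\right)}{228 + \left(-151 + 32\right) \left(-55 + \left(-4 + 41\right)\right)} = \frac{93 - 119 \left(-55 + 37\right)}{228 - 119 \left(-55 + 37\right)} = \frac{93 - -2142}{228 - -2142} = \frac{93 + 2142}{228 + 2142} = \frac{1}{2370} \cdot 2235 = \frac{149}{158} \approx 0.94304$)
$\frac{1}{g + 24190} = \frac{1}{\frac{149}{158} + 24190} = \frac{1}{\frac{3822169}{158}} = \frac{158}{3822169}$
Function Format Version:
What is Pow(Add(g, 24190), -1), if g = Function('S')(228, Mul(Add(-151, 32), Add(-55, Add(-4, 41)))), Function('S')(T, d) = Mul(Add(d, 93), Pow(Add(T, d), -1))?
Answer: Rational(158, 3822169) ≈ 4.1338e-5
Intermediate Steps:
Function('S')(T, d) = Mul(Pow(Add(T, d), -1), Add(93, d)) (Function('S')(T, d) = Mul(Add(93, d), Pow(Add(T, d), -1)) = Mul(Pow(Add(T, d), -1), Add(93, d)))
g = Rational(149, 158) (g = Mul(Pow(Add(228, Mul(Add(-151, 32), Add(-55, Add(-4, 41)))), -1), Add(93, Mul(Add(-151, 32), Add(-55, Add(-4, 41))))) = Mul(Pow(Add(228, Mul(-119, Add(-55, 37))), -1), Add(93, Mul(-119, Add(-55, 37)))) = Mul(Pow(Add(228, Mul(-119, -18)), -1), Add(93, Mul(-119, -18))) = Mul(Pow(Add(228, 2142), -1), Add(93, 2142)) = Mul(Pow(2370, -1), 2235) = Mul(Rational(1, 2370), 2235) = Rational(149, 158) ≈ 0.94304)
Pow(Add(g, 24190), -1) = Pow(Add(Rational(149, 158), 24190), -1) = Pow(Rational(3822169, 158), -1) = Rational(158, 3822169)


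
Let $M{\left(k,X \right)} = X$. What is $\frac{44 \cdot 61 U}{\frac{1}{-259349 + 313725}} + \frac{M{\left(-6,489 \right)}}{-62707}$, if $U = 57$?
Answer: $\frac{521651725225527}{62707} \approx 8.3189 \cdot 10^{9}$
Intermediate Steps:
$\frac{44 \cdot 61 U}{\frac{1}{-259349 + 313725}} + \frac{M{\left(-6,489 \right)}}{-62707} = \frac{44 \cdot 61 \cdot 57}{\frac{1}{-259349 + 313725}} + \frac{489}{-62707} = \frac{2684 \cdot 57}{\frac{1}{54376}} + 489 \left(- \frac{1}{62707}\right) = 152988 \frac{1}{\frac{1}{54376}} - \frac{489}{62707} = 152988 \cdot 54376 - \frac{489}{62707} = 8318875488 - \frac{489}{62707} = \frac{521651725225527}{62707}$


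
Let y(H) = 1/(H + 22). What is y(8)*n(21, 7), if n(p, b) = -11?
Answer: -11/30 ≈ -0.36667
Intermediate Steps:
y(H) = 1/(22 + H)
y(8)*n(21, 7) = -11/(22 + 8) = -11/30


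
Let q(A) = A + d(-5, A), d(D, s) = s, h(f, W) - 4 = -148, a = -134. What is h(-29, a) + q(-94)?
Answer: -332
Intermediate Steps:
h(f, W) = -144 (h(f, W) = 4 - 148 = -144)
q(A) = 2*A (q(A) = A + A = 2*A)
h(-29, a) + q(-94) = -144 + 2*(-94) = -144 - 188 = -332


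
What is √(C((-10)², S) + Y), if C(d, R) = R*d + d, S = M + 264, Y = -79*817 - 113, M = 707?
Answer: 12*√226 ≈ 180.40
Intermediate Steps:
Y = -64656 (Y = -64543 - 113 = -64656)
S = 971 (S = 707 + 264 = 971)
C(d, R) = d + R*d
√(C((-10)², S) + Y) = √((-10)²*(1 + 971) - 64656) = √(100*972 - 64656) = √(97200 - 64656) = √32544 = 12*√226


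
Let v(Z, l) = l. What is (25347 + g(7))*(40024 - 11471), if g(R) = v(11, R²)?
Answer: 725131988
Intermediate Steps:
g(R) = R²
(25347 + g(7))*(40024 - 11471) = (25347 + 7²)*(40024 - 11471) = (25347 + 49)*28553 = 25396*28553 = 725131988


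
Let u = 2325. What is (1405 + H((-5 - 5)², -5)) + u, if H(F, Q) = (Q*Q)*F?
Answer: 6230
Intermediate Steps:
H(F, Q) = F*Q² (H(F, Q) = Q²*F = F*Q²)
(1405 + H((-5 - 5)², -5)) + u = (1405 + (-5 - 5)²*(-5)²) + 2325 = (1405 + (-10)²*25) + 2325 = (1405 + 100*25) + 2325 = (1405 + 2500) + 2325 = 3905 + 2325 = 6230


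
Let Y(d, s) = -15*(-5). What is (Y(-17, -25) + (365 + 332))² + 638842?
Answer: 1234826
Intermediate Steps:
Y(d, s) = 75
(Y(-17, -25) + (365 + 332))² + 638842 = (75 + (365 + 332))² + 638842 = (75 + 697)² + 638842 = 772² + 638842 = 595984 + 638842 = 1234826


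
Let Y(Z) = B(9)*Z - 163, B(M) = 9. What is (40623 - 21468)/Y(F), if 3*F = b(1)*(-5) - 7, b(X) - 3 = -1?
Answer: -19155/214 ≈ -89.509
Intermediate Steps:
b(X) = 2 (b(X) = 3 - 1 = 2)
F = -17/3 (F = (2*(-5) - 7)/3 = (-10 - 7)/3 = (⅓)*(-17) = -17/3 ≈ -5.6667)
Y(Z) = -163 + 9*Z (Y(Z) = 9*Z - 163 = -163 + 9*Z)
(40623 - 21468)/Y(F) = (40623 - 21468)/(-163 + 9*(-17/3)) = 19155/(-163 - 51) = 19155/(-214) = 19155*(-1/214) = -19155/214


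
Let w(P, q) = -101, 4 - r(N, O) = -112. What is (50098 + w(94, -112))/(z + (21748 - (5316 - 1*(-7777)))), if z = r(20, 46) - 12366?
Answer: -49997/3595 ≈ -13.907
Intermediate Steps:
r(N, O) = 116 (r(N, O) = 4 - 1*(-112) = 4 + 112 = 116)
z = -12250 (z = 116 - 12366 = -12250)
(50098 + w(94, -112))/(z + (21748 - (5316 - 1*(-7777)))) = (50098 - 101)/(-12250 + (21748 - (5316 - 1*(-7777)))) = 49997/(-12250 + (21748 - (5316 + 7777))) = 49997/(-12250 + (21748 - 1*13093)) = 49997/(-12250 + (21748 - 13093)) = 49997/(-12250 + 8655) = 49997/(-3595) = 49997*(-1/3595) = -49997/3595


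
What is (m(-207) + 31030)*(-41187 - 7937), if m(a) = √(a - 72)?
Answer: -1524317720 - 147372*I*√31 ≈ -1.5243e+9 - 8.2053e+5*I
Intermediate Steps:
m(a) = √(-72 + a)
(m(-207) + 31030)*(-41187 - 7937) = (√(-72 - 207) + 31030)*(-41187 - 7937) = (√(-279) + 31030)*(-49124) = (3*I*√31 + 31030)*(-49124) = (31030 + 3*I*√31)*(-49124) = -1524317720 - 147372*I*√31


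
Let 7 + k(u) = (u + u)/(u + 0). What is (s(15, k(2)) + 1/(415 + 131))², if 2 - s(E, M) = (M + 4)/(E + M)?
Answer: 8231161/1863225 ≈ 4.4177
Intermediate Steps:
k(u) = -5 (k(u) = -7 + (u + u)/(u + 0) = -7 + (2*u)/u = -7 + 2 = -5)
s(E, M) = 2 - (4 + M)/(E + M) (s(E, M) = 2 - (M + 4)/(E + M) = 2 - (4 + M)/(E + M))
(s(15, k(2)) + 1/(415 + 131))² = ((-4 - 5 + 2*15)/(15 - 5) + 1/(415 + 131))² = ((-4 - 5 + 30)/10 + 1/546)² = ((⅒)*21 + 1/546)² = (21/10 + 1/546)² = (2869/1365)² = 8231161/1863225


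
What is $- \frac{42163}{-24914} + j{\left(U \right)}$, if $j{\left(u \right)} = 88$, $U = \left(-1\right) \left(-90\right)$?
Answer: $\frac{2234595}{24914} \approx 89.692$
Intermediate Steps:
$U = 90$
$- \frac{42163}{-24914} + j{\left(U \right)} = - \frac{42163}{-24914} + 88 = \left(-42163\right) \left(- \frac{1}{24914}\right) + 88 = \frac{42163}{24914} + 88 = \frac{2234595}{24914}$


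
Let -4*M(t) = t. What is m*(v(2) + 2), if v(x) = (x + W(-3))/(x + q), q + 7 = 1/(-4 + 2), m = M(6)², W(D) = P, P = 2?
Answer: 63/22 ≈ 2.8636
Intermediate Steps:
W(D) = 2
M(t) = -t/4
m = 9/4 (m = (-¼*6)² = (-3/2)² = 9/4 ≈ 2.2500)
q = -15/2 (q = -7 + 1/(-4 + 2) = -7 + 1/(-2) = -7 - ½ = -15/2 ≈ -7.5000)
v(x) = (2 + x)/(-15/2 + x) (v(x) = (x + 2)/(x - 15/2) = (2 + x)/(-15/2 + x))
m*(v(2) + 2) = 9*(2*(2 + 2)/(-15 + 2*2) + 2)/4 = 9*(2*4/(-15 + 4) + 2)/4 = 9*(2*4/(-11) + 2)/4 = 9*(2*(-1/11)*4 + 2)/4 = 9*(-8/11 + 2)/4 = (9/4)*(14/11) = 63/22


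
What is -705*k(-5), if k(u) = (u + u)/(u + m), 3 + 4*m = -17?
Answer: -705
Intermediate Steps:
m = -5 (m = -3/4 + (1/4)*(-17) = -3/4 - 17/4 = -5)
k(u) = 2*u/(-5 + u) (k(u) = (u + u)/(u - 5) = (2*u)/(-5 + u) = 2*u/(-5 + u))
-705*k(-5) = -1410*(-5)/(-5 - 5) = -1410*(-5)/(-10) = -1410*(-5)*(-1)/10 = -705*1 = -705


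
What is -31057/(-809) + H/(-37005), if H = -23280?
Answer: 77873187/1995803 ≈ 39.018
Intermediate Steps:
-31057/(-809) + H/(-37005) = -31057/(-809) - 23280/(-37005) = -31057*(-1/809) - 23280*(-1/37005) = 31057/809 + 1552/2467 = 77873187/1995803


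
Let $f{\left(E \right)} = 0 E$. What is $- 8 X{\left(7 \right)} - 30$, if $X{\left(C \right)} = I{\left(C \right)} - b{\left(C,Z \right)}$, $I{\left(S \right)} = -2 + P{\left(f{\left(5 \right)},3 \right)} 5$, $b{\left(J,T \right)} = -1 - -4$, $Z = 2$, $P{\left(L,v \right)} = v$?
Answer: $-110$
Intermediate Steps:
$f{\left(E \right)} = 0$
$b{\left(J,T \right)} = 3$ ($b{\left(J,T \right)} = -1 + 4 = 3$)
$I{\left(S \right)} = 13$ ($I{\left(S \right)} = -2 + 3 \cdot 5 = -2 + 15 = 13$)
$X{\left(C \right)} = 10$ ($X{\left(C \right)} = 13 - 3 = 10$)
$- 8 X{\left(7 \right)} - 30 = \left(-8\right) 10 - 30 = -80 - 30 = -110$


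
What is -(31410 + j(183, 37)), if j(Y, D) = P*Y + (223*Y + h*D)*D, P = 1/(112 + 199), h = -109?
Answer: -432950125/311 ≈ -1.3921e+6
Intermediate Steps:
P = 1/311 ≈ 0.0032154
j(Y, D) = Y/311 + D*(-109*D + 223*Y) (j(Y, D) = Y/311 + (223*Y - 109*D)*D = Y/311 + (-109*D + 223*Y)*D = Y/311 + D*(-109*D + 223*Y))
-(31410 + j(183, 37)) = -(31410 + (-109*37² + (1/311)*183 + 223*37*183)) = -(31410 + (-109*1369 + 183/311 + 1509933)) = -(31410 + (-149221 + 183/311 + 1509933)) = -(31410 + 423181615/311) = -1*432950125/311 = -432950125/311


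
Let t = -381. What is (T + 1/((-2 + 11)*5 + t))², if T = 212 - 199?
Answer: 19070689/112896 ≈ 168.92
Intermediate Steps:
T = 13
(T + 1/((-2 + 11)*5 + t))² = (13 + 1/((-2 + 11)*5 - 381))² = (13 + 1/(9*5 - 381))² = (13 + 1/(45 - 381))² = (13 + 1/(-336))² = (13 - 1/336)² = (4367/336)² = 19070689/112896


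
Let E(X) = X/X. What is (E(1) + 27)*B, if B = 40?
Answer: 1120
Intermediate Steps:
E(X) = 1
(E(1) + 27)*B = (1 + 27)*40 = 28*40 = 1120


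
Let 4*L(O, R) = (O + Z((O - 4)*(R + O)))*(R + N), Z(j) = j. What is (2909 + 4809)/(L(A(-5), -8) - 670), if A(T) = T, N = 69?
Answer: 3859/519 ≈ 7.4355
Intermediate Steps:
L(O, R) = (69 + R)*(O + (-4 + O)*(O + R))/4 (L(O, R) = ((O + (O - 4)*(R + O))*(R + 69))/4 = ((O + (-4 + O)*(O + R))*(69 + R))/4 = ((69 + R)*(O + (-4 + O)*(O + R)))/4 = (69 + R)*(O + (-4 + O)*(O + R))/4)
(2909 + 4809)/(L(A(-5), -8) - 670) = (2909 + 4809)/((-69*(-8) - 207/4*(-5) + (69/4)*(-5)² + (¼)*(-8)*((-5)² - 4*(-5) - 4*(-8) - 5*(-8)) + (35/2)*(-5)*(-8)) - 670) = 7718/((552 + 1035/4 + (69/4)*25 + (¼)*(-8)*(25 + 20 + 32 + 40) + 700) - 670) = 7718/((552 + 1035/4 + 1725/4 + (¼)*(-8)*117 + 700) - 670) = 7718/((552 + 1035/4 + 1725/4 - 234 + 700) - 670) = 7718/(1708 - 670) = 7718/1038 = 7718*(1/1038) = 3859/519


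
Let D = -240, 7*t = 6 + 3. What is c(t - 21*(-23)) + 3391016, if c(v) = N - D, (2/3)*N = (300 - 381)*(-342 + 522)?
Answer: 3369386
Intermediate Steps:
t = 9/7 (t = (6 + 3)/7 = (1/7)*9 = 9/7 ≈ 1.2857)
N = -21870 (N = 3*((300 - 381)*(-342 + 522))/2 = 3*(-81*180)/2 = (3/2)*(-14580) = -21870)
c(v) = -21630 (c(v) = -21870 - 1*(-240) = -21870 + 240 = -21630)
c(t - 21*(-23)) + 3391016 = -21630 + 3391016 = 3369386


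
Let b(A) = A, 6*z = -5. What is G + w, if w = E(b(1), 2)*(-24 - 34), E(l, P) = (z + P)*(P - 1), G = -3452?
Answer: -10559/3 ≈ -3519.7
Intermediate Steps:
z = -5/6 (z = (1/6)*(-5) = -5/6 ≈ -0.83333)
E(l, P) = (-1 + P)*(-5/6 + P) (E(l, P) = (-5/6 + P)*(P - 1) = (-5/6 + P)*(-1 + P) = (-1 + P)*(-5/6 + P))
w = -203/3 (w = (5/6 + 2**2 - 11/6*2)*(-24 - 34) = (5/6 + 4 - 11/3)*(-58) = (7/6)*(-58) = -203/3 ≈ -67.667)
G + w = -3452 - 203/3 = -10559/3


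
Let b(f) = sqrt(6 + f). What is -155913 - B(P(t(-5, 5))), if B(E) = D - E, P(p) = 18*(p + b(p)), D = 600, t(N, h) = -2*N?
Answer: -156261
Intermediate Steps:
P(p) = 18*p + 18*sqrt(6 + p) (P(p) = 18*(p + sqrt(6 + p)) = 18*p + 18*sqrt(6 + p))
B(E) = 600 - E
-155913 - B(P(t(-5, 5))) = -155913 - (600 - (18*(-2*(-5)) + 18*sqrt(6 - 2*(-5)))) = -155913 - (600 - (18*10 + 18*sqrt(6 + 10))) = -155913 - (600 - (180 + 18*sqrt(16))) = -155913 - (600 - (180 + 18*4)) = -155913 - (600 - (180 + 72)) = -155913 - (600 - 1*252) = -155913 - (600 - 252) = -155913 - 1*348 = -155913 - 348 = -156261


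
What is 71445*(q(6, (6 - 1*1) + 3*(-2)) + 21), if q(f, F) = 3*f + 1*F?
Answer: 2714910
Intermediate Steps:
q(f, F) = F + 3*f (q(f, F) = 3*f + F = F + 3*f)
71445*(q(6, (6 - 1*1) + 3*(-2)) + 21) = 71445*((((6 - 1*1) + 3*(-2)) + 3*6) + 21) = 71445*((((6 - 1) - 6) + 18) + 21) = 71445*(((5 - 6) + 18) + 21) = 71445*((-1 + 18) + 21) = 71445*(17 + 21) = 71445*38 = 2714910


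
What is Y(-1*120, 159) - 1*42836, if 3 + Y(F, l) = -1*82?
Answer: -42921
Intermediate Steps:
Y(F, l) = -85 (Y(F, l) = -3 - 1*82 = -3 - 82 = -85)
Y(-1*120, 159) - 1*42836 = -85 - 1*42836 = -85 - 42836 = -42921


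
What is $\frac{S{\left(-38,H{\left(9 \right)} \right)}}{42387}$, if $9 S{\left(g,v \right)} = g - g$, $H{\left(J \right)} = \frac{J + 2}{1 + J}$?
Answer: $0$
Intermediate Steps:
$H{\left(J \right)} = \frac{2 + J}{1 + J}$
$S{\left(g,v \right)} = 0$ ($S{\left(g,v \right)} = \frac{g - g}{9} = \frac{1}{9} \cdot 0 = 0$)
$\frac{S{\left(-38,H{\left(9 \right)} \right)}}{42387} = \frac{0}{42387} = 0 \cdot \frac{1}{42387} = 0$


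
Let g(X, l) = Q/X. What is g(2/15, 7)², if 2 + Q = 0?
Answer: 225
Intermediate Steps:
Q = -2 (Q = -2 + 0 = -2)
g(X, l) = -2/X
g(2/15, 7)² = (-2/(2/15))² = (-2/(2*(1/15)))² = (-2/2/15)² = (-2*15/2)² = (-15)² = 225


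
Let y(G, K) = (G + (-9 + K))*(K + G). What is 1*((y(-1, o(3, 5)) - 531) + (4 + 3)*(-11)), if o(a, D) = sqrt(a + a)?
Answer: -592 - 11*sqrt(6) ≈ -618.94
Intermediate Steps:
o(a, D) = sqrt(2)*sqrt(a) (o(a, D) = sqrt(2*a) = sqrt(2)*sqrt(a))
y(G, K) = (G + K)*(-9 + G + K) (y(G, K) = (-9 + G + K)*(G + K) = (G + K)*(-9 + G + K))
1*((y(-1, o(3, 5)) - 531) + (4 + 3)*(-11)) = 1*((((-1)**2 + (sqrt(2)*sqrt(3))**2 - 9*(-1) - 9*sqrt(2)*sqrt(3) + 2*(-1)*(sqrt(2)*sqrt(3))) - 531) + (4 + 3)*(-11)) = 1*(((1 + (sqrt(6))**2 + 9 - 9*sqrt(6) + 2*(-1)*sqrt(6)) - 531) + 7*(-11)) = 1*(((1 + 6 + 9 - 9*sqrt(6) - 2*sqrt(6)) - 531) - 77) = 1*(((16 - 11*sqrt(6)) - 531) - 77) = 1*((-515 - 11*sqrt(6)) - 77) = 1*(-592 - 11*sqrt(6)) = -592 - 11*sqrt(6)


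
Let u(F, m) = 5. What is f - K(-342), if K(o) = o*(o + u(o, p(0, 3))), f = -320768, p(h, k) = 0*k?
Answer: -436022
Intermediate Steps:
p(h, k) = 0
K(o) = o*(5 + o) (K(o) = o*(o + 5) = o*(5 + o))
f - K(-342) = -320768 - (-342)*(5 - 342) = -320768 - (-342)*(-337) = -320768 - 1*115254 = -320768 - 115254 = -436022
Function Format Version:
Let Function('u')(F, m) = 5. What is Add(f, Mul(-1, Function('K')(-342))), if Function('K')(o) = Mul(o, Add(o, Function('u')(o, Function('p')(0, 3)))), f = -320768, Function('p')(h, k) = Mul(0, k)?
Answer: -436022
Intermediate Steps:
Function('p')(h, k) = 0
Function('K')(o) = Mul(o, Add(5, o)) (Function('K')(o) = Mul(o, Add(o, 5)) = Mul(o, Add(5, o)))
Add(f, Mul(-1, Function('K')(-342))) = Add(-320768, Mul(-1, Mul(-342, Add(5, -342)))) = Add(-320768, Mul(-1, Mul(-342, -337))) = Add(-320768, Mul(-1, 115254)) = Add(-320768, -115254) = -436022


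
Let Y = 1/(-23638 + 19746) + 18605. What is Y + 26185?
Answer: 174322679/3892 ≈ 44790.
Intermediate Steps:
Y = 72410659/3892 (Y = 1/(-3892) + 18605 = -1/3892 + 18605 = 72410659/3892 ≈ 18605.)
Y + 26185 = 72410659/3892 + 26185 = 174322679/3892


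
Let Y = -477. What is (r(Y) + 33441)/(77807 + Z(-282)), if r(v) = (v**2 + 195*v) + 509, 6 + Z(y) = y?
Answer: 168464/77519 ≈ 2.1732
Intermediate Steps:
Z(y) = -6 + y
r(v) = 509 + v**2 + 195*v
(r(Y) + 33441)/(77807 + Z(-282)) = ((509 + (-477)**2 + 195*(-477)) + 33441)/(77807 + (-6 - 282)) = ((509 + 227529 - 93015) + 33441)/(77807 - 288) = (135023 + 33441)/77519 = 168464*(1/77519) = 168464/77519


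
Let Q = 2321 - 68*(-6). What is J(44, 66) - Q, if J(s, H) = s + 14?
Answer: -2671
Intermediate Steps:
Q = 2729 (Q = 2321 - 1*(-408) = 2321 + 408 = 2729)
J(s, H) = 14 + s
J(44, 66) - Q = (14 + 44) - 1*2729 = 58 - 2729 = -2671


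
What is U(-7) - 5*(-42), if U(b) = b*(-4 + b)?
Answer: 287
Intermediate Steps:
U(-7) - 5*(-42) = -7*(-4 - 7) - 5*(-42) = -7*(-11) + 210 = 77 + 210 = 287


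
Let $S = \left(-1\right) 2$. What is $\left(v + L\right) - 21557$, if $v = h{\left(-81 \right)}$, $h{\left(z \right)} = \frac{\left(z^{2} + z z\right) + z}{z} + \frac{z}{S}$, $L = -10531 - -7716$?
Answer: $- \frac{48985}{2} \approx -24493.0$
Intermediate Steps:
$S = -2$
$L = -2815$ ($L = -10531 + 7716 = -2815$)
$h{\left(z \right)} = - \frac{z}{2} + \frac{z + 2 z^{2}}{z}$ ($h{\left(z \right)} = \frac{\left(z^{2} + z z\right) + z}{z} + \frac{z}{-2} = \frac{\left(z^{2} + z^{2}\right) + z}{z} + z \left(- \frac{1}{2}\right) = \frac{2 z^{2} + z}{z} - \frac{z}{2} = \frac{z + 2 z^{2}}{z} - \frac{z}{2} = - \frac{z}{2} + \frac{z + 2 z^{2}}{z}$)
$v = - \frac{241}{2}$ ($v = 1 + \frac{3}{2} \left(-81\right) = 1 - \frac{243}{2} = - \frac{241}{2} \approx -120.5$)
$\left(v + L\right) - 21557 = \left(- \frac{241}{2} - 2815\right) - 21557 = - \frac{5871}{2} - 21557 = - \frac{48985}{2}$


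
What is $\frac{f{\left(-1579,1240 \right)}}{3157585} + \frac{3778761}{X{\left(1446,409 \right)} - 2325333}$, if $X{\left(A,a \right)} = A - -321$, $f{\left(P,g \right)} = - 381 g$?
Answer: $- \frac{124090519745}{69874829982} \approx -1.7759$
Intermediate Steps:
$X{\left(A,a \right)} = 321 + A$ ($X{\left(A,a \right)} = A + 321 = 321 + A$)
$\frac{f{\left(-1579,1240 \right)}}{3157585} + \frac{3778761}{X{\left(1446,409 \right)} - 2325333} = \frac{\left(-381\right) 1240}{3157585} + \frac{3778761}{\left(321 + 1446\right) - 2325333} = \left(-472440\right) \frac{1}{3157585} + \frac{3778761}{1767 - 2325333} = - \frac{94488}{631517} + \frac{3778761}{-2323566} = - \frac{94488}{631517} + 3778761 \left(- \frac{1}{2323566}\right) = - \frac{94488}{631517} - \frac{179941}{110646} = - \frac{124090519745}{69874829982}$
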